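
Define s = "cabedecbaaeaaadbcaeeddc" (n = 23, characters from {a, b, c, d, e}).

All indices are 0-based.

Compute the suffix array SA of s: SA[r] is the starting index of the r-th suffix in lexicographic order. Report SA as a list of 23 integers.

sorted suffixes:
  #0 SA[0]=11  'aaadbcaeeddc'
  #1 SA[1]=12  'aadbcaeeddc'
  #2 SA[2]=8  'aaeaaadbcaeeddc'
  #3 SA[3]=1  'abedecbaaeaaadbcaeeddc'
  #4 SA[4]=13  'adbcaeeddc'
  #5 SA[5]=9  'aeaaadbcaeeddc'
  #6 SA[6]=17  'aeeddc'
  #7 SA[7]=7  'baaeaaadbcaeeddc'
  #8 SA[8]=15  'bcaeeddc'
  #9 SA[9]=2  'bedecbaaeaaadbcaeeddc'
  #10 SA[10]=22  'c'
  #11 SA[11]=0  'cabedecbaaeaaadbcaeeddc'
  #12 SA[12]=16  'caeeddc'
  #13 SA[13]=6  'cbaaeaaadbcaeeddc'
  #14 SA[14]=14  'dbcaeeddc'
  #15 SA[15]=21  'dc'
  #16 SA[16]=20  'ddc'
  #17 SA[17]=4  'decbaaeaaadbcaeeddc'
  #18 SA[18]=10  'eaaadbcaeeddc'
  #19 SA[19]=5  'ecbaaeaaadbcaeeddc'
  #20 SA[20]=19  'eddc'
  #21 SA[21]=3  'edecbaaeaaadbcaeeddc'
  #22 SA[22]=18  'eeddc'

[11, 12, 8, 1, 13, 9, 17, 7, 15, 2, 22, 0, 16, 6, 14, 21, 20, 4, 10, 5, 19, 3, 18]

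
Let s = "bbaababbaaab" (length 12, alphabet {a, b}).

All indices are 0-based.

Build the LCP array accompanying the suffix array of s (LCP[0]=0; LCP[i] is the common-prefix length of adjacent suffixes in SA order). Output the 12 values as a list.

sorted suffixes:
  #0 SA[0]=8  'aaab'
  #1 SA[1]=9  'aab'
  #2 SA[2]=2  'aababbaaab'
  #3 SA[3]=10  'ab'
  #4 SA[4]=3  'ababbaaab'
  #5 SA[5]=5  'abbaaab'
  #6 SA[6]=11  'b'
  #7 SA[7]=7  'baaab'
  #8 SA[8]=1  'baababbaaab'
  #9 SA[9]=4  'babbaaab'
  #10 SA[10]=6  'bbaaab'
  #11 SA[11]=0  'bbaababbaaab'

SA = [8, 9, 2, 10, 3, 5, 11, 7, 1, 4, 6, 0]
rank  pair      lcp
   1  s[8:],s[9:]  2  'aa'
   2  s[9:],s[2:]  3  'aab'
   3  s[2:],s[10:]  1  'a'
   4  s[10:],s[3:]  2  'ab'
   5  s[3:],s[5:]  2  'ab'
   6  s[5:],s[11:]  0  ''
   7  s[11:],s[7:]  1  'b'
   8  s[7:],s[1:]  3  'baa'
   9  s[1:],s[4:]  2  'ba'
  10  s[4:],s[6:]  1  'b'
  11  s[6:],s[0:]  4  'bbaa'

[0, 2, 3, 1, 2, 2, 0, 1, 3, 2, 1, 4]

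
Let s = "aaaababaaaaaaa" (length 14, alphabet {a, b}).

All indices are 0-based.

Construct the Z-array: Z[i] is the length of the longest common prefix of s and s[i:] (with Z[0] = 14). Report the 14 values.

Z[0]=14
i=1: fresh scan; Z[1]=3 scan→box=[1,4)
i=2: min(r-i=2, Z[1]=3)=2; Z[2]=2
i=3: min(r-i=1, Z[2]=2)=1; Z[3]=1
i=4: fresh scan; Z[4]=0
i=5: fresh scan; Z[5]=1 scan→box=[5,6)
i=6: fresh scan; Z[6]=0
i=7: fresh scan; Z[7]=4 scan→box=[7,11)
i=8: min(r-i=3, Z[1]=3)=3; Z[8]=4 scan→box=[8,12)
i=9: min(r-i=3, Z[1]=3)=3; Z[9]=4 scan→box=[9,13)
i=10: min(r-i=3, Z[1]=3)=3; Z[10]=4 scan→box=[10,14)
i=11: min(r-i=3, Z[1]=3)=3; Z[11]=3
i=12: min(r-i=2, Z[2]=2)=2; Z[12]=2
i=13: min(r-i=1, Z[3]=1)=1; Z[13]=1

[14, 3, 2, 1, 0, 1, 0, 4, 4, 4, 4, 3, 2, 1]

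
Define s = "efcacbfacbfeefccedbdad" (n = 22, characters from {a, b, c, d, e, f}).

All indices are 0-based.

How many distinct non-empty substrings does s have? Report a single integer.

228

rank | idx | suffix
   0 |   3 | acbfacbfeefccedbdad
   1 |   7 | acbfeefccedbdad
   2 |  20 | ad
   3 |  18 | bdad
   4 |   5 | bfacbfeefccedbdad
   5 |   9 | bfeefccedbdad
   6 |   2 | cacbfacbfeefccedbdad
   7 |   4 | cbfacbfeefccedbdad
   8 |   8 | cbfeefccedbdad
   9 |  14 | ccedbdad
  10 |  15 | cedbdad
  11 |  21 | d
  12 |  19 | dad
  13 |  17 | dbdad
  14 |  16 | edbdad
  15 |  11 | eefccedbdad
  16 |   0 | efcacbfacbfeefccedbdad
  17 |  12 | efccedbdad
  18 |   6 | facbfeefccedbdad
  19 |   1 | fcacbfacbfeefccedbdad
  20 |  13 | fccedbdad
  21 |  10 | feefccedbdad

SA = [3, 7, 20, 18, 5, 9, 2, 4, 8, 14, 15, 21, 19, 17, 16, 11, 0, 12, 6, 1, 13, 10]
[i] adj suffixes → lcp
  [1] 3/7 → 4 ('acbf')
  [2] 7/20 → 1 ('a')
  [3] 20/18 → 0 ('')
  [4] 18/5 → 1 ('b')
  [5] 5/9 → 2 ('bf')
  [6] 9/2 → 0 ('')
  [7] 2/4 → 1 ('c')
  [8] 4/8 → 3 ('cbf')
  [9] 8/14 → 1 ('c')
  [10] 14/15 → 1 ('c')
  [11] 15/21 → 0 ('')
  [12] 21/19 → 1 ('d')
  [13] 19/17 → 1 ('d')
  [14] 17/16 → 0 ('')
  [15] 16/11 → 1 ('e')
  [16] 11/0 → 1 ('e')
  [17] 0/12 → 3 ('efc')
  [18] 12/6 → 0 ('')
  [19] 6/1 → 1 ('f')
  [20] 1/13 → 2 ('fc')
  [21] 13/10 → 1 ('f')

n(n+1)/2 = 22·23/2 = 253
Σ LCP = 0 + 4 + 1 + 0 + 1 + 2 + 0 + 1 + 3 + 1 + 1 + 0 + 1 + 1 + 0 + 1 + 1 + 3 + 0 + 1 + 2 + 1 = 25
distinct = 253 − 25 = 228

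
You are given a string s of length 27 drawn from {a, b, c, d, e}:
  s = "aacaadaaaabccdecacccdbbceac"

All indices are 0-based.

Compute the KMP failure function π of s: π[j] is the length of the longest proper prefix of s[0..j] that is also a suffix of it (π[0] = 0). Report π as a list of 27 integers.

π[0] = 0
j=1 s[j]='a': π[1]=1 (border 'a')
j=2 s[j]='c': k: 1→0; π[2]=0 (border '')
j=3 s[j]='a': π[3]=1 (border 'a')
j=4 s[j]='a': π[4]=2 (border 'aa')
j=5 s[j]='d': k: 2→1→0; π[5]=0 (border '')
j=6 s[j]='a': π[6]=1 (border 'a')
j=7 s[j]='a': π[7]=2 (border 'aa')
j=8 s[j]='a': k: 2→1; π[8]=2 (border 'aa')
j=9 s[j]='a': k: 2→1; π[9]=2 (border 'aa')
j=10 s[j]='b': k: 2→1→0; π[10]=0 (border '')
j=11 s[j]='c': π[11]=0 (border '')
j=12 s[j]='c': π[12]=0 (border '')
j=13 s[j]='d': π[13]=0 (border '')
j=14 s[j]='e': π[14]=0 (border '')
j=15 s[j]='c': π[15]=0 (border '')
j=16 s[j]='a': π[16]=1 (border 'a')
j=17 s[j]='c': k: 1→0; π[17]=0 (border '')
j=18 s[j]='c': π[18]=0 (border '')
j=19 s[j]='c': π[19]=0 (border '')
j=20 s[j]='d': π[20]=0 (border '')
j=21 s[j]='b': π[21]=0 (border '')
j=22 s[j]='b': π[22]=0 (border '')
j=23 s[j]='c': π[23]=0 (border '')
j=24 s[j]='e': π[24]=0 (border '')
j=25 s[j]='a': π[25]=1 (border 'a')
j=26 s[j]='c': k: 1→0; π[26]=0 (border '')

[0, 1, 0, 1, 2, 0, 1, 2, 2, 2, 0, 0, 0, 0, 0, 0, 1, 0, 0, 0, 0, 0, 0, 0, 0, 1, 0]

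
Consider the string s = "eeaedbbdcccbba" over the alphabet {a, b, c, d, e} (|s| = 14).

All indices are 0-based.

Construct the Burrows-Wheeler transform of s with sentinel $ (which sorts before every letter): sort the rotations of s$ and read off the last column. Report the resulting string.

rank  rotation         last
    0  $eeaedbbdcccbba  a
    1  a$eeaedbbdcccbb  b
    2  aedbbdcccbba$ee  e
    3  ba$eeaedbbdcccb  b
    4  bba$eeaedbbdccc  c
    5  bbdcccbba$eeaed  d
    6  bdcccbba$eeaedb  b
    7  cbba$eeaedbbdcc  c
    8  ccbba$eeaedbbdc  c
    9  cccbba$eeaedbbd  d
   10  dbbdcccbba$eeae  e
   11  dcccbba$eeaedbb  b
   12  eaedbbdcccbba$e  e
   13  edbbdcccbba$eea  a
   14  eeaedbbdcccbba$  $

abebcdbccdebea$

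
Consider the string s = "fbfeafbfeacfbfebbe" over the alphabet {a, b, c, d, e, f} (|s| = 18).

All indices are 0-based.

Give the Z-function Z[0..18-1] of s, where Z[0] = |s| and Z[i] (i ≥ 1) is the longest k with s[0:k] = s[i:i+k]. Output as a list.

[18, 0, 1, 0, 0, 5, 0, 1, 0, 0, 0, 4, 0, 1, 0, 0, 0, 0]

Z[0]=18
i=1: outside box; Z[1]=0
i=2: outside box; Z[2]=1 extend→box=[2,3)
i=3: outside box; Z[3]=0
i=4: outside box; Z[4]=0
i=5: outside box; Z[5]=5 extend→box=[5,10)
i=6: min(r-i=4, Z[1]=0)=0; Z[6]=0
i=7: min(r-i=3, Z[2]=1)=1; Z[7]=1
i=8: min(r-i=2, Z[3]=0)=0; Z[8]=0
i=9: min(r-i=1, Z[4]=0)=0; Z[9]=0
i=10: outside box; Z[10]=0
i=11: outside box; Z[11]=4 extend→box=[11,15)
i=12: min(r-i=3, Z[1]=0)=0; Z[12]=0
i=13: min(r-i=2, Z[2]=1)=1; Z[13]=1
i=14: min(r-i=1, Z[3]=0)=0; Z[14]=0
i=15: outside box; Z[15]=0
i=16: outside box; Z[16]=0
i=17: outside box; Z[17]=0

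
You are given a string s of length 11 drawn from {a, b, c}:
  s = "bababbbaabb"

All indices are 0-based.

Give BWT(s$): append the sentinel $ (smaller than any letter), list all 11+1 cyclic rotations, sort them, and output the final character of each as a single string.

rank  rotation      last
    0  $bababbbaabb  b
    1  aabb$bababbb  b
    2  ababbbaabb$b  b
    3  abb$bababbba  a
    4  abbbaabb$bab  b
    5  b$bababbbaab  b
    6  baabb$bababb  b
    7  bababbbaabb$  $
    8  babbbaabb$ba  a
    9  bb$bababbbaa  a
   10  bbaabb$babab  b
   11  bbbaabb$baba  a

bbbabbb$aaba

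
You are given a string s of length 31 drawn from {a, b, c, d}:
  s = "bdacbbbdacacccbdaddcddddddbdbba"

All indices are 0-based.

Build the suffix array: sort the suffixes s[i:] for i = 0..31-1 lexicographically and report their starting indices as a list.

sorted suffixes:
  #0 SA[0]=30  'a'
  #1 SA[1]=8  'acacccbdaddcddddddbdbba'
  #2 SA[2]=2  'acbbbdacacccbdaddcddddddbdbba'
  #3 SA[3]=10  'acccbdaddcddddddbdbba'
  #4 SA[4]=16  'addcddddddbdbba'
  #5 SA[5]=29  'ba'
  #6 SA[6]=28  'bba'
  #7 SA[7]=4  'bbbdacacccbdaddcddddddbdbba'
  #8 SA[8]=5  'bbdacacccbdaddcddddddbdbba'
  #9 SA[9]=6  'bdacacccbdaddcddddddbdbba'
  #10 SA[10]=0  'bdacbbbdacacccbdaddcddddddbdbba'
  #11 SA[11]=14  'bdaddcddddddbdbba'
  #12 SA[12]=26  'bdbba'
  #13 SA[13]=9  'cacccbdaddcddddddbdbba'
  #14 SA[14]=3  'cbbbdacacccbdaddcddddddbdbba'
  #15 SA[15]=13  'cbdaddcddddddbdbba'
  #16 SA[16]=12  'ccbdaddcddddddbdbba'
  #17 SA[17]=11  'cccbdaddcddddddbdbba'
  #18 SA[18]=19  'cddddddbdbba'
  #19 SA[19]=7  'dacacccbdaddcddddddbdbba'
  #20 SA[20]=1  'dacbbbdacacccbdaddcddddddbdbba'
  #21 SA[21]=15  'daddcddddddbdbba'
  #22 SA[22]=27  'dbba'
  #23 SA[23]=25  'dbdbba'
  #24 SA[24]=18  'dcddddddbdbba'
  #25 SA[25]=24  'ddbdbba'
  #26 SA[26]=17  'ddcddddddbdbba'
  #27 SA[27]=23  'dddbdbba'
  #28 SA[28]=22  'ddddbdbba'
  #29 SA[29]=21  'dddddbdbba'
  #30 SA[30]=20  'ddddddbdbba'

[30, 8, 2, 10, 16, 29, 28, 4, 5, 6, 0, 14, 26, 9, 3, 13, 12, 11, 19, 7, 1, 15, 27, 25, 18, 24, 17, 23, 22, 21, 20]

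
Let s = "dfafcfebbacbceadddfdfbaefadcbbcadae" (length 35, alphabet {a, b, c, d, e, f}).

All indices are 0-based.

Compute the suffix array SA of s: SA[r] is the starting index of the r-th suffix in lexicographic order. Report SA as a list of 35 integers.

[9, 31, 25, 14, 33, 22, 2, 8, 21, 7, 28, 29, 11, 30, 27, 10, 12, 4, 32, 26, 15, 16, 0, 19, 17, 34, 13, 6, 23, 24, 1, 20, 3, 18, 5]

sorted suffixes:
  #0 SA[0]=9  'acbceadddfdfbaefadcbbcadae'
  #1 SA[1]=31  'adae'
  #2 SA[2]=25  'adcbbcadae'
  #3 SA[3]=14  'adddfdfbaefadcbbcadae'
  #4 SA[4]=33  'ae'
  #5 SA[5]=22  'aefadcbbcadae'
  #6 SA[6]=2  'afcfebbacbceadddfdfbaefadcbbcadae'
  #7 SA[7]=8  'bacbceadddfdfbaefadcbbcadae'
  #8 SA[8]=21  'baefadcbbcadae'
  #9 SA[9]=7  'bbacbceadddfdfbaefadcbbcadae'
  #10 SA[10]=28  'bbcadae'
  #11 SA[11]=29  'bcadae'
  #12 SA[12]=11  'bceadddfdfbaefadcbbcadae'
  #13 SA[13]=30  'cadae'
  #14 SA[14]=27  'cbbcadae'
  #15 SA[15]=10  'cbceadddfdfbaefadcbbcadae'
  #16 SA[16]=12  'ceadddfdfbaefadcbbcadae'
  #17 SA[17]=4  'cfebbacbceadddfdfbaefadcbbcadae'
  #18 SA[18]=32  'dae'
  #19 SA[19]=26  'dcbbcadae'
  #20 SA[20]=15  'dddfdfbaefadcbbcadae'
  #21 SA[21]=16  'ddfdfbaefadcbbcadae'
  #22 SA[22]=0  'dfafcfebbacbceadddfdfbaefadcbbcadae'
  #23 SA[23]=19  'dfbaefadcbbcadae'
  #24 SA[24]=17  'dfdfbaefadcbbcadae'
  #25 SA[25]=34  'e'
  #26 SA[26]=13  'eadddfdfbaefadcbbcadae'
  #27 SA[27]=6  'ebbacbceadddfdfbaefadcbbcadae'
  #28 SA[28]=23  'efadcbbcadae'
  #29 SA[29]=24  'fadcbbcadae'
  #30 SA[30]=1  'fafcfebbacbceadddfdfbaefadcbbcadae'
  #31 SA[31]=20  'fbaefadcbbcadae'
  #32 SA[32]=3  'fcfebbacbceadddfdfbaefadcbbcadae'
  #33 SA[33]=18  'fdfbaefadcbbcadae'
  #34 SA[34]=5  'febbacbceadddfdfbaefadcbbcadae'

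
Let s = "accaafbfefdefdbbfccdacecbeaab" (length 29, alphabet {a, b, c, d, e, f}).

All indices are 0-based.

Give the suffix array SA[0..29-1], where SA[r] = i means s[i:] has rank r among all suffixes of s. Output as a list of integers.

sorted suffixes:
  #0 SA[0]=26  'aab'
  #1 SA[1]=3  'aafbfefdefdbbfccdacecbeaab'
  #2 SA[2]=27  'ab'
  #3 SA[3]=0  'accaafbfefdefdbbfccdacecbeaab'
  #4 SA[4]=20  'acecbeaab'
  #5 SA[5]=4  'afbfefdefdbbfccdacecbeaab'
  #6 SA[6]=28  'b'
  #7 SA[7]=14  'bbfccdacecbeaab'
  #8 SA[8]=24  'beaab'
  #9 SA[9]=15  'bfccdacecbeaab'
  #10 SA[10]=6  'bfefdefdbbfccdacecbeaab'
  #11 SA[11]=2  'caafbfefdefdbbfccdacecbeaab'
  #12 SA[12]=23  'cbeaab'
  #13 SA[13]=1  'ccaafbfefdefdbbfccdacecbeaab'
  #14 SA[14]=17  'ccdacecbeaab'
  #15 SA[15]=18  'cdacecbeaab'
  #16 SA[16]=21  'cecbeaab'
  #17 SA[17]=19  'dacecbeaab'
  #18 SA[18]=13  'dbbfccdacecbeaab'
  #19 SA[19]=10  'defdbbfccdacecbeaab'
  #20 SA[20]=25  'eaab'
  #21 SA[21]=22  'ecbeaab'
  #22 SA[22]=11  'efdbbfccdacecbeaab'
  #23 SA[23]=8  'efdefdbbfccdacecbeaab'
  #24 SA[24]=5  'fbfefdefdbbfccdacecbeaab'
  #25 SA[25]=16  'fccdacecbeaab'
  #26 SA[26]=12  'fdbbfccdacecbeaab'
  #27 SA[27]=9  'fdefdbbfccdacecbeaab'
  #28 SA[28]=7  'fefdefdbbfccdacecbeaab'

[26, 3, 27, 0, 20, 4, 28, 14, 24, 15, 6, 2, 23, 1, 17, 18, 21, 19, 13, 10, 25, 22, 11, 8, 5, 16, 12, 9, 7]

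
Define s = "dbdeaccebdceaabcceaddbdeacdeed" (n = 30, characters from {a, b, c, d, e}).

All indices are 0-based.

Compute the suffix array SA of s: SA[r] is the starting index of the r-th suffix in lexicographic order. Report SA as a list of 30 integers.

sorted suffixes:
  #0 SA[0]=12  'aabcceaddbdeacdeed'
  #1 SA[1]=13  'abcceaddbdeacdeed'
  #2 SA[2]=4  'accebdceaabcceaddbdeacdeed'
  #3 SA[3]=24  'acdeed'
  #4 SA[4]=18  'addbdeacdeed'
  #5 SA[5]=14  'bcceaddbdeacdeed'
  #6 SA[6]=8  'bdceaabcceaddbdeacdeed'
  #7 SA[7]=1  'bdeaccebdceaabcceaddbdeacdeed'
  #8 SA[8]=21  'bdeacdeed'
  #9 SA[9]=15  'cceaddbdeacdeed'
  #10 SA[10]=5  'ccebdceaabcceaddbdeacdeed'
  #11 SA[11]=25  'cdeed'
  #12 SA[12]=10  'ceaabcceaddbdeacdeed'
  #13 SA[13]=16  'ceaddbdeacdeed'
  #14 SA[14]=6  'cebdceaabcceaddbdeacdeed'
  #15 SA[15]=29  'd'
  #16 SA[16]=0  'dbdeaccebdceaabcceaddbdeacdeed'
  #17 SA[17]=20  'dbdeacdeed'
  #18 SA[18]=9  'dceaabcceaddbdeacdeed'
  #19 SA[19]=19  'ddbdeacdeed'
  #20 SA[20]=2  'deaccebdceaabcceaddbdeacdeed'
  #21 SA[21]=22  'deacdeed'
  #22 SA[22]=26  'deed'
  #23 SA[23]=11  'eaabcceaddbdeacdeed'
  #24 SA[24]=3  'eaccebdceaabcceaddbdeacdeed'
  #25 SA[25]=23  'eacdeed'
  #26 SA[26]=17  'eaddbdeacdeed'
  #27 SA[27]=7  'ebdceaabcceaddbdeacdeed'
  #28 SA[28]=28  'ed'
  #29 SA[29]=27  'eed'

[12, 13, 4, 24, 18, 14, 8, 1, 21, 15, 5, 25, 10, 16, 6, 29, 0, 20, 9, 19, 2, 22, 26, 11, 3, 23, 17, 7, 28, 27]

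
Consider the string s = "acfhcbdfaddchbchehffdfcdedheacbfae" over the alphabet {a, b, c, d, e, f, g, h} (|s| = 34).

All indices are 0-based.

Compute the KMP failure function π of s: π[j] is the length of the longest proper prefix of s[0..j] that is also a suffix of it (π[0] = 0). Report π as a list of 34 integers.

π[0] = 0
j=1 s[j]='c': π[1]=0 (border '')
j=2 s[j]='f': π[2]=0 (border '')
j=3 s[j]='h': π[3]=0 (border '')
j=4 s[j]='c': π[4]=0 (border '')
j=5 s[j]='b': π[5]=0 (border '')
j=6 s[j]='d': π[6]=0 (border '')
j=7 s[j]='f': π[7]=0 (border '')
j=8 s[j]='a': π[8]=1 (border 'a')
j=9 s[j]='d': k: 1→0; π[9]=0 (border '')
j=10 s[j]='d': π[10]=0 (border '')
j=11 s[j]='c': π[11]=0 (border '')
j=12 s[j]='h': π[12]=0 (border '')
j=13 s[j]='b': π[13]=0 (border '')
j=14 s[j]='c': π[14]=0 (border '')
j=15 s[j]='h': π[15]=0 (border '')
j=16 s[j]='e': π[16]=0 (border '')
j=17 s[j]='h': π[17]=0 (border '')
j=18 s[j]='f': π[18]=0 (border '')
j=19 s[j]='f': π[19]=0 (border '')
j=20 s[j]='d': π[20]=0 (border '')
j=21 s[j]='f': π[21]=0 (border '')
j=22 s[j]='c': π[22]=0 (border '')
j=23 s[j]='d': π[23]=0 (border '')
j=24 s[j]='e': π[24]=0 (border '')
j=25 s[j]='d': π[25]=0 (border '')
j=26 s[j]='h': π[26]=0 (border '')
j=27 s[j]='e': π[27]=0 (border '')
j=28 s[j]='a': π[28]=1 (border 'a')
j=29 s[j]='c': π[29]=2 (border 'ac')
j=30 s[j]='b': k: 2→0; π[30]=0 (border '')
j=31 s[j]='f': π[31]=0 (border '')
j=32 s[j]='a': π[32]=1 (border 'a')
j=33 s[j]='e': k: 1→0; π[33]=0 (border '')

[0, 0, 0, 0, 0, 0, 0, 0, 1, 0, 0, 0, 0, 0, 0, 0, 0, 0, 0, 0, 0, 0, 0, 0, 0, 0, 0, 0, 1, 2, 0, 0, 1, 0]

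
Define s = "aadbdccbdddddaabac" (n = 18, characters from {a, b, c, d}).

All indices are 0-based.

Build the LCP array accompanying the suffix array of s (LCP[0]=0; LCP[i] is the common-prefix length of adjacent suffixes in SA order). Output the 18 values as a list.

sorted suffixes:
  #0 SA[0]=13  'aabac'
  #1 SA[1]=0  'aadbdccbdddddaabac'
  #2 SA[2]=14  'abac'
  #3 SA[3]=16  'ac'
  #4 SA[4]=1  'adbdccbdddddaabac'
  #5 SA[5]=15  'bac'
  #6 SA[6]=3  'bdccbdddddaabac'
  #7 SA[7]=7  'bdddddaabac'
  #8 SA[8]=17  'c'
  #9 SA[9]=6  'cbdddddaabac'
  #10 SA[10]=5  'ccbdddddaabac'
  #11 SA[11]=12  'daabac'
  #12 SA[12]=2  'dbdccbdddddaabac'
  #13 SA[13]=4  'dccbdddddaabac'
  #14 SA[14]=11  'ddaabac'
  #15 SA[15]=10  'dddaabac'
  #16 SA[16]=9  'ddddaabac'
  #17 SA[17]=8  'dddddaabac'

SA = [13, 0, 14, 16, 1, 15, 3, 7, 17, 6, 5, 12, 2, 4, 11, 10, 9, 8]
rank  pair      lcp
   1  s[13:],s[0:]  2  'aa'
   2  s[0:],s[14:]  1  'a'
   3  s[14:],s[16:]  1  'a'
   4  s[16:],s[1:]  1  'a'
   5  s[1:],s[15:]  0  ''
   6  s[15:],s[3:]  1  'b'
   7  s[3:],s[7:]  2  'bd'
   8  s[7:],s[17:]  0  ''
   9  s[17:],s[6:]  1  'c'
  10  s[6:],s[5:]  1  'c'
  11  s[5:],s[12:]  0  ''
  12  s[12:],s[2:]  1  'd'
  13  s[2:],s[4:]  1  'd'
  14  s[4:],s[11:]  1  'd'
  15  s[11:],s[10:]  2  'dd'
  16  s[10:],s[9:]  3  'ddd'
  17  s[9:],s[8:]  4  'dddd'

[0, 2, 1, 1, 1, 0, 1, 2, 0, 1, 1, 0, 1, 1, 1, 2, 3, 4]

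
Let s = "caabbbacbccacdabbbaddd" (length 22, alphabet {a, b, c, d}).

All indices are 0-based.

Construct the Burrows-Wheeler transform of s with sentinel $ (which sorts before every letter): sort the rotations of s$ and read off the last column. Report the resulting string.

rank  rotation                 last
    0  $caabbbacbccacdabbbaddd  d
    1  aabbbacbccacdabbbaddd$c  c
    2  abbbacbccacdabbbaddd$ca  a
    3  abbbaddd$caabbbacbccacd  d
    4  acbccacdabbbaddd$caabbb  b
    5  acdabbbaddd$caabbbacbcc  c
    6  addd$caabbbacbccacdabbb  b
    7  bacbccacdabbbaddd$caabb  b
    8  baddd$caabbbacbccacdabb  b
    9  bbacbccacdabbbaddd$caab  b
   10  bbaddd$caabbbacbccacdab  b
   11  bbbacbccacdabbbaddd$caa  a
   12  bbbaddd$caabbbacbccacda  a
   13  bccacdabbbaddd$caabbbac  c
   14  caabbbacbccacdabbbaddd$  $
   15  cacdabbbaddd$caabbbacbc  c
   16  cbccacdabbbaddd$caabbba  a
   17  ccacdabbbaddd$caabbbacb  b
   18  cdabbbaddd$caabbbacbcca  a
   19  d$caabbbacbccacdabbbadd  d
   20  dabbbaddd$caabbbacbccac  c
   21  dd$caabbbacbccacdabbbad  d
   22  ddd$caabbbacbccacdabbba  a

dcadbcbbbbbaac$cabadcda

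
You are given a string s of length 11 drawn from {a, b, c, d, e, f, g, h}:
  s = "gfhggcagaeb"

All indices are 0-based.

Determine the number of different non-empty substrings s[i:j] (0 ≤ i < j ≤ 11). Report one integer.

sorted suffixes:
  #0 SA[0]=8  'aeb'
  #1 SA[1]=6  'agaeb'
  #2 SA[2]=10  'b'
  #3 SA[3]=5  'cagaeb'
  #4 SA[4]=9  'eb'
  #5 SA[5]=1  'fhggcagaeb'
  #6 SA[6]=7  'gaeb'
  #7 SA[7]=4  'gcagaeb'
  #8 SA[8]=0  'gfhggcagaeb'
  #9 SA[9]=3  'ggcagaeb'
  #10 SA[10]=2  'hggcagaeb'

SA = [8, 6, 10, 5, 9, 1, 7, 4, 0, 3, 2]
rank  pair      lcp
   1  s[8:],s[6:]  1  'a'
   2  s[6:],s[10:]  0  ''
   3  s[10:],s[5:]  0  ''
   4  s[5:],s[9:]  0  ''
   5  s[9:],s[1:]  0  ''
   6  s[1:],s[7:]  0  ''
   7  s[7:],s[4:]  1  'g'
   8  s[4:],s[0:]  1  'g'
   9  s[0:],s[3:]  1  'g'
  10  s[3:],s[2:]  0  ''

n(n+1)/2 = 11·12/2 = 66
Σ LCP = 0 + 1 + 0 + 0 + 0 + 0 + 0 + 1 + 1 + 1 + 0 = 4
distinct = 66 − 4 = 62

62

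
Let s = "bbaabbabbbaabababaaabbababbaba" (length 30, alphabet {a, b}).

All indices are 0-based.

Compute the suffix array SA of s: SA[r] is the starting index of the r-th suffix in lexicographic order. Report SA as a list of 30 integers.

rank→(start, suffix):
  0 → (29, 'a')
  1 → (17, 'aaabbababbaba')
  2 → (10, 'aabababaaabbababbaba')
  3 → (18, 'aabbababbaba')
  4 → (2, 'aabbabbbaabababaaabbababbaba')
  5 → (27, 'aba')
  6 → (15, 'abaaabbababbaba')
  7 → (13, 'ababaaabbababbaba')
  8 → (11, 'abababaaabbababbaba')
  9 → (22, 'ababbaba')
  10 → (24, 'abbaba')
  11 → (19, 'abbababbaba')
  12 → (3, 'abbabbbaabababaaabbababbaba')
  13 → (6, 'abbbaabababaaabbababbaba')
  14 → (28, 'ba')
  15 → (16, 'baaabbababbaba')
  16 → (9, 'baabababaaabbababbaba')
  17 → (1, 'baabbabbbaabababaaabbababbaba')
  18 → (26, 'baba')
  19 → (14, 'babaaabbababbaba')
  20 → (12, 'bababaaabbababbaba')
  21 → (21, 'bababbaba')
  22 → (23, 'babbaba')
  23 → (5, 'babbbaabababaaabbababbaba')
  24 → (8, 'bbaabababaaabbababbaba')
  25 → (0, 'bbaabbabbbaabababaaabbababbaba')
  26 → (25, 'bbaba')
  27 → (20, 'bbababbaba')
  28 → (4, 'bbabbbaabababaaabbababbaba')
  29 → (7, 'bbbaabababaaabbababbaba')

[29, 17, 10, 18, 2, 27, 15, 13, 11, 22, 24, 19, 3, 6, 28, 16, 9, 1, 26, 14, 12, 21, 23, 5, 8, 0, 25, 20, 4, 7]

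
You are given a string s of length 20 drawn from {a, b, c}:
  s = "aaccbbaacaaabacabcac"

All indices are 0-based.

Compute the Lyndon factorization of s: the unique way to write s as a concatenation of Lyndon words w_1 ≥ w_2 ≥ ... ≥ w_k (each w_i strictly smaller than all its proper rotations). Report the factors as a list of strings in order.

["aaccbb", "aac", "aaabacabcac"]

emit factor 1: 'aaccbb' (i=0, period=6)
emit factor 2: 'aac' (i=6, period=3)
emit factor 3: 'aaabacabcac' (i=9, period=11)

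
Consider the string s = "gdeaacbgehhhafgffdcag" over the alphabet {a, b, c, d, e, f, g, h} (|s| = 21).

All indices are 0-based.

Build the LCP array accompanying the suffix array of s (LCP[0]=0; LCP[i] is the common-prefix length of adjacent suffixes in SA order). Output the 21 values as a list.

[0, 1, 1, 1, 0, 0, 1, 0, 1, 0, 1, 0, 1, 1, 0, 1, 1, 1, 0, 1, 2]

rank | idx | suffix
   0 |   3 | aacbgehhhafgffdcag
   1 |   4 | acbgehhhafgffdcag
   2 |  12 | afgffdcag
   3 |  19 | ag
   4 |   6 | bgehhhafgffdcag
   5 |  18 | cag
   6 |   5 | cbgehhhafgffdcag
   7 |  17 | dcag
   8 |   1 | deaacbgehhhafgffdcag
   9 |   2 | eaacbgehhhafgffdcag
  10 |   8 | ehhhafgffdcag
  11 |  16 | fdcag
  12 |  15 | ffdcag
  13 |  13 | fgffdcag
  14 |  20 | g
  15 |   0 | gdeaacbgehhhafgffdcag
  16 |   7 | gehhhafgffdcag
  17 |  14 | gffdcag
  18 |  11 | hafgffdcag
  19 |  10 | hhafgffdcag
  20 |   9 | hhhafgffdcag

SA = [3, 4, 12, 19, 6, 18, 5, 17, 1, 2, 8, 16, 15, 13, 20, 0, 7, 14, 11, 10, 9]
[i] adj suffixes → lcp
  [1] 3/4 → 1 ('a')
  [2] 4/12 → 1 ('a')
  [3] 12/19 → 1 ('a')
  [4] 19/6 → 0 ('')
  [5] 6/18 → 0 ('')
  [6] 18/5 → 1 ('c')
  [7] 5/17 → 0 ('')
  [8] 17/1 → 1 ('d')
  [9] 1/2 → 0 ('')
  [10] 2/8 → 1 ('e')
  [11] 8/16 → 0 ('')
  [12] 16/15 → 1 ('f')
  [13] 15/13 → 1 ('f')
  [14] 13/20 → 0 ('')
  [15] 20/0 → 1 ('g')
  [16] 0/7 → 1 ('g')
  [17] 7/14 → 1 ('g')
  [18] 14/11 → 0 ('')
  [19] 11/10 → 1 ('h')
  [20] 10/9 → 2 ('hh')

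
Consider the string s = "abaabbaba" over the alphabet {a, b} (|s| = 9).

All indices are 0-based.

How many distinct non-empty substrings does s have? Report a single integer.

33

rank→(start, suffix):
  0 → (8, 'a')
  1 → (2, 'aabbaba')
  2 → (6, 'aba')
  3 → (0, 'abaabbaba')
  4 → (3, 'abbaba')
  5 → (7, 'ba')
  6 → (1, 'baabbaba')
  7 → (5, 'baba')
  8 → (4, 'bbaba')

SA = [8, 2, 6, 0, 3, 7, 1, 5, 4]
rank  pair      lcp
   1  s[8:],s[2:]  1  'a'
   2  s[2:],s[6:]  1  'a'
   3  s[6:],s[0:]  3  'aba'
   4  s[0:],s[3:]  2  'ab'
   5  s[3:],s[7:]  0  ''
   6  s[7:],s[1:]  2  'ba'
   7  s[1:],s[5:]  2  'ba'
   8  s[5:],s[4:]  1  'b'

n(n+1)/2 = 9·10/2 = 45
Σ LCP = 0 + 1 + 1 + 3 + 2 + 0 + 2 + 2 + 1 = 12
distinct = 45 − 12 = 33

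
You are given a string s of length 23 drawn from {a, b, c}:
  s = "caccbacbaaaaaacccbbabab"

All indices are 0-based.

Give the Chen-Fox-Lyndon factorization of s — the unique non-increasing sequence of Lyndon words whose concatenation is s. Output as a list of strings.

emit factor 1: 'c' (i=0, period=1)
emit factor 2: 'accb' (i=1, period=4)
emit factor 3: 'acb' (i=5, period=3)
emit factor 4: 'aaaaaacccbbabab' (i=8, period=15)

["c", "accb", "acb", "aaaaaacccbbabab"]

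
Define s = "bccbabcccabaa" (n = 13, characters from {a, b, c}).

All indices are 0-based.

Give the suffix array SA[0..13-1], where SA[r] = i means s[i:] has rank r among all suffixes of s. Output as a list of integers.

rank | idx | suffix
   0 |  12 | a
   1 |  11 | aa
   2 |   9 | abaa
   3 |   4 | abcccabaa
   4 |  10 | baa
   5 |   3 | babcccabaa
   6 |   0 | bccbabcccabaa
   7 |   5 | bcccabaa
   8 |   8 | cabaa
   9 |   2 | cbabcccabaa
  10 |   7 | ccabaa
  11 |   1 | ccbabcccabaa
  12 |   6 | cccabaa

[12, 11, 9, 4, 10, 3, 0, 5, 8, 2, 7, 1, 6]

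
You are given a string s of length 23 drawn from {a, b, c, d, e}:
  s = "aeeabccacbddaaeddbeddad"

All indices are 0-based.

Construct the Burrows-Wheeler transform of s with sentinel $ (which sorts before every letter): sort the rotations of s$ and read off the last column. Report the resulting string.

ddecda$acdcabadddbeeebaa

rank  rotation                  last
    0  $aeeabccacbddaaeddbeddad  d
    1  aaeddbeddad$aeeabccacbdd  d
    2  abccacbddaaeddbeddad$aee  e
    3  acbddaaeddbeddad$aeeabcc  c
    4  ad$aeeabccacbddaaeddbedd  d
    5  aeddbeddad$aeeabccacbdda  a
    6  aeeabccacbddaaeddbeddad$  $
    7  bccacbddaaeddbeddad$aeea  a
    8  bddaaeddbeddad$aeeabccac  c
    9  beddad$aeeabccacbddaaedd  d
   10  cacbddaaeddbeddad$aeeabc  c
   11  cbddaaeddbeddad$aeeabcca  a
   12  ccacbddaaeddbeddad$aeeab  b
   13  d$aeeabccacbddaaeddbedda  a
   14  daaeddbeddad$aeeabccacbd  d
   15  dad$aeeabccacbddaaeddbed  d
   16  dbeddad$aeeabccacbddaaed  d
   17  ddaaeddbeddad$aeeabccacb  b
   18  ddad$aeeabccacbddaaeddbe  e
   19  ddbeddad$aeeabccacbddaae  e
   20  eabccacbddaaeddbeddad$ae  e
   21  eddad$aeeabccacbddaaeddb  b
   22  eddbeddad$aeeabccacbddaa  a
   23  eeabccacbddaaeddbeddad$a  a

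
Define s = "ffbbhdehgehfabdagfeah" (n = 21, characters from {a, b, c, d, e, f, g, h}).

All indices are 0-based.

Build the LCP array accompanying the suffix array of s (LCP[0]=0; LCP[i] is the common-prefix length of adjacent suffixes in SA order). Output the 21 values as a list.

[0, 1, 1, 0, 1, 1, 0, 1, 0, 1, 2, 0, 1, 1, 1, 0, 1, 0, 1, 1, 1]

sorted suffixes:
  #0 SA[0]=12  'abdagfeah'
  #1 SA[1]=15  'agfeah'
  #2 SA[2]=19  'ah'
  #3 SA[3]=2  'bbhdehgehfabdagfeah'
  #4 SA[4]=13  'bdagfeah'
  #5 SA[5]=3  'bhdehgehfabdagfeah'
  #6 SA[6]=14  'dagfeah'
  #7 SA[7]=5  'dehgehfabdagfeah'
  #8 SA[8]=18  'eah'
  #9 SA[9]=9  'ehfabdagfeah'
  #10 SA[10]=6  'ehgehfabdagfeah'
  #11 SA[11]=11  'fabdagfeah'
  #12 SA[12]=1  'fbbhdehgehfabdagfeah'
  #13 SA[13]=17  'feah'
  #14 SA[14]=0  'ffbbhdehgehfabdagfeah'
  #15 SA[15]=8  'gehfabdagfeah'
  #16 SA[16]=16  'gfeah'
  #17 SA[17]=20  'h'
  #18 SA[18]=4  'hdehgehfabdagfeah'
  #19 SA[19]=10  'hfabdagfeah'
  #20 SA[20]=7  'hgehfabdagfeah'

SA = [12, 15, 19, 2, 13, 3, 14, 5, 18, 9, 6, 11, 1, 17, 0, 8, 16, 20, 4, 10, 7]
i: (SA[i-1],SA[i]) lcp shared
  1: (12,15) 1 'a'
  2: (15,19) 1 'a'
  3: (19,2) 0 ''
  4: (2,13) 1 'b'
  5: (13,3) 1 'b'
  6: (3,14) 0 ''
  7: (14,5) 1 'd'
  8: (5,18) 0 ''
  9: (18,9) 1 'e'
  10: (9,6) 2 'eh'
  11: (6,11) 0 ''
  12: (11,1) 1 'f'
  13: (1,17) 1 'f'
  14: (17,0) 1 'f'
  15: (0,8) 0 ''
  16: (8,16) 1 'g'
  17: (16,20) 0 ''
  18: (20,4) 1 'h'
  19: (4,10) 1 'h'
  20: (10,7) 1 'h'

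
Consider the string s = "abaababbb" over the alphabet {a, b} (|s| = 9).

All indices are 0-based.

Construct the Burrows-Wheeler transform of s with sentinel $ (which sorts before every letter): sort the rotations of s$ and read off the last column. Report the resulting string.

bb$abbaaba

rank  rotation    last
    0  $abaababbb  b
    1  aababbb$ab  b
    2  abaababbb$  $
    3  ababbb$aba  a
    4  abbb$abaab  b
    5  b$abaababb  b
    6  baababbb$a  a
    7  babbb$abaa  a
    8  bb$abaabab  b
    9  bbb$abaaba  a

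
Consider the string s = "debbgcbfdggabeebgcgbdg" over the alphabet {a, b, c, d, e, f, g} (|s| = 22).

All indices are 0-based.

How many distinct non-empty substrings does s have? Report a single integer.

rank→(start, suffix):
  0 → (11, 'abeebgcgbdg')
  1 → (2, 'bbgcbfdggabeebgcgbdg')
  2 → (19, 'bdg')
  3 → (12, 'beebgcgbdg')
  4 → (6, 'bfdggabeebgcgbdg')
  5 → (3, 'bgcbfdggabeebgcgbdg')
  6 → (15, 'bgcgbdg')
  7 → (5, 'cbfdggabeebgcgbdg')
  8 → (17, 'cgbdg')
  9 → (0, 'debbgcbfdggabeebgcgbdg')
  10 → (20, 'dg')
  11 → (8, 'dggabeebgcgbdg')
  12 → (1, 'ebbgcbfdggabeebgcgbdg')
  13 → (14, 'ebgcgbdg')
  14 → (13, 'eebgcgbdg')
  15 → (7, 'fdggabeebgcgbdg')
  16 → (21, 'g')
  17 → (10, 'gabeebgcgbdg')
  18 → (18, 'gbdg')
  19 → (4, 'gcbfdggabeebgcgbdg')
  20 → (16, 'gcgbdg')
  21 → (9, 'ggabeebgcgbdg')

SA = [11, 2, 19, 12, 6, 3, 15, 5, 17, 0, 20, 8, 1, 14, 13, 7, 21, 10, 18, 4, 16, 9]
i: (SA[i-1],SA[i]) lcp shared
  1: (11,2) 0 ''
  2: (2,19) 1 'b'
  3: (19,12) 1 'b'
  4: (12,6) 1 'b'
  5: (6,3) 1 'b'
  6: (3,15) 3 'bgc'
  7: (15,5) 0 ''
  8: (5,17) 1 'c'
  9: (17,0) 0 ''
  10: (0,20) 1 'd'
  11: (20,8) 2 'dg'
  12: (8,1) 0 ''
  13: (1,14) 2 'eb'
  14: (14,13) 1 'e'
  15: (13,7) 0 ''
  16: (7,21) 0 ''
  17: (21,10) 1 'g'
  18: (10,18) 1 'g'
  19: (18,4) 1 'g'
  20: (4,16) 2 'gc'
  21: (16,9) 1 'g'

n(n+1)/2 = 22·23/2 = 253
Σ LCP = 0 + 0 + 1 + 1 + 1 + 1 + 3 + 0 + 1 + 0 + 1 + 2 + 0 + 2 + 1 + 0 + 0 + 1 + 1 + 1 + 2 + 1 = 20
distinct = 253 − 20 = 233

233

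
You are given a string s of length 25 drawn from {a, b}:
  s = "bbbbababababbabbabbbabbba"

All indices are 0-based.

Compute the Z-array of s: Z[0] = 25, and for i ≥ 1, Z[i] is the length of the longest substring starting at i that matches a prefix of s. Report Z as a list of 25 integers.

Z[0]=25
i=1: i≥r, start 0; Z[1]=3 grow→box=[1,4)
i=2: min(r-i=2, Z[1]=3)=2; Z[2]=2
i=3: min(r-i=1, Z[2]=2)=1; Z[3]=1
i=4: i≥r, start 0; Z[4]=0
i=5: i≥r, start 0; Z[5]=1 grow→box=[5,6)
i=6: i≥r, start 0; Z[6]=0
i=7: i≥r, start 0; Z[7]=1 grow→box=[7,8)
i=8: i≥r, start 0; Z[8]=0
i=9: i≥r, start 0; Z[9]=1 grow→box=[9,10)
i=10: i≥r, start 0; Z[10]=0
i=11: i≥r, start 0; Z[11]=2 grow→box=[11,13)
i=12: min(r-i=1, Z[1]=3)=1; Z[12]=1
i=13: i≥r, start 0; Z[13]=0
i=14: i≥r, start 0; Z[14]=2 grow→box=[14,16)
i=15: min(r-i=1, Z[1]=3)=1; Z[15]=1
i=16: i≥r, start 0; Z[16]=0
i=17: i≥r, start 0; Z[17]=3 grow→box=[17,20)
i=18: min(r-i=2, Z[1]=3)=2; Z[18]=2
i=19: min(r-i=1, Z[2]=2)=1; Z[19]=1
i=20: i≥r, start 0; Z[20]=0
i=21: i≥r, start 0; Z[21]=3 grow→box=[21,24)
i=22: min(r-i=2, Z[1]=3)=2; Z[22]=2
i=23: min(r-i=1, Z[2]=2)=1; Z[23]=1
i=24: i≥r, start 0; Z[24]=0

[25, 3, 2, 1, 0, 1, 0, 1, 0, 1, 0, 2, 1, 0, 2, 1, 0, 3, 2, 1, 0, 3, 2, 1, 0]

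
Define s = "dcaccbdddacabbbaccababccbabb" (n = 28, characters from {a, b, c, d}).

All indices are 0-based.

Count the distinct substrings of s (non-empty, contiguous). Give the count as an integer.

rank→(start, suffix):
  0 → (18, 'ababccbabb')
  1 → (25, 'abb')
  2 → (11, 'abbbaccababccbabb')
  3 → (20, 'abccbabb')
  4 → (9, 'acabbbaccababccbabb')
  5 → (15, 'accababccbabb')
  6 → (2, 'accbdddacabbbaccababccbabb')
  7 → (27, 'b')
  8 → (24, 'babb')
  9 → (19, 'babccbabb')
  10 → (14, 'baccababccbabb')
  11 → (26, 'bb')
  12 → (13, 'bbaccababccbabb')
  13 → (12, 'bbbaccababccbabb')
  14 → (21, 'bccbabb')
  15 → (5, 'bdddacabbbaccababccbabb')
  16 → (17, 'cababccbabb')
  17 → (10, 'cabbbaccababccbabb')
  18 → (1, 'caccbdddacabbbaccababccbabb')
  19 → (23, 'cbabb')
  20 → (4, 'cbdddacabbbaccababccbabb')
  21 → (16, 'ccababccbabb')
  22 → (22, 'ccbabb')
  23 → (3, 'ccbdddacabbbaccababccbabb')
  24 → (8, 'dacabbbaccababccbabb')
  25 → (0, 'dcaccbdddacabbbaccababccbabb')
  26 → (7, 'ddacabbbaccababccbabb')
  27 → (6, 'dddacabbbaccababccbabb')

SA = [18, 25, 11, 20, 9, 15, 2, 27, 24, 19, 14, 26, 13, 12, 21, 5, 17, 10, 1, 23, 4, 16, 22, 3, 8, 0, 7, 6]
rank  pair      lcp
   1  s[18:],s[25:]  2  'ab'
   2  s[25:],s[11:]  3  'abb'
   3  s[11:],s[20:]  2  'ab'
   4  s[20:],s[9:]  1  'a'
   5  s[9:],s[15:]  2  'ac'
   6  s[15:],s[2:]  3  'acc'
   7  s[2:],s[27:]  0  ''
   8  s[27:],s[24:]  1  'b'
   9  s[24:],s[19:]  3  'bab'
  10  s[19:],s[14:]  2  'ba'
  11  s[14:],s[26:]  1  'b'
  12  s[26:],s[13:]  2  'bb'
  13  s[13:],s[12:]  2  'bb'
  14  s[12:],s[21:]  1  'b'
  15  s[21:],s[5:]  1  'b'
  16  s[5:],s[17:]  0  ''
  17  s[17:],s[10:]  3  'cab'
  18  s[10:],s[1:]  2  'ca'
  19  s[1:],s[23:]  1  'c'
  20  s[23:],s[4:]  2  'cb'
  21  s[4:],s[16:]  1  'c'
  22  s[16:],s[22:]  2  'cc'
  23  s[22:],s[3:]  3  'ccb'
  24  s[3:],s[8:]  0  ''
  25  s[8:],s[0:]  1  'd'
  26  s[0:],s[7:]  1  'd'
  27  s[7:],s[6:]  2  'dd'

n(n+1)/2 = 28·29/2 = 406
Σ LCP = 0 + 2 + 3 + 2 + 1 + 2 + 3 + 0 + 1 + 3 + 2 + 1 + 2 + 2 + 1 + 1 + 0 + 3 + 2 + 1 + 2 + 1 + 2 + 3 + 0 + 1 + 1 + 2 = 44
distinct = 406 − 44 = 362

362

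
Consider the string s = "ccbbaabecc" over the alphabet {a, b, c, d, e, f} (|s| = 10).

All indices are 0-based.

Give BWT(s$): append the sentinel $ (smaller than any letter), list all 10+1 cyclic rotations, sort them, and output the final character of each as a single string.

cbabcacce$b

rank  rotation     last
    0  $ccbbaabecc  c
    1  aabecc$ccbb  b
    2  abecc$ccbba  a
    3  baabecc$ccb  b
    4  bbaabecc$cc  c
    5  becc$ccbbaa  a
    6  c$ccbbaabec  c
    7  cbbaabecc$c  c
    8  cc$ccbbaabe  e
    9  ccbbaabecc$  $
   10  ecc$ccbbaab  b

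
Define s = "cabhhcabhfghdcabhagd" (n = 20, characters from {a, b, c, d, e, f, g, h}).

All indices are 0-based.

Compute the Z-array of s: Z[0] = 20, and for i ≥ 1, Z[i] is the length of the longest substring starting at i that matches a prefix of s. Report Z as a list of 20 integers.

[20, 0, 0, 0, 0, 4, 0, 0, 0, 0, 0, 0, 0, 4, 0, 0, 0, 0, 0, 0]

Z[0]=20
i=1: fresh scan; Z[1]=0
i=2: fresh scan; Z[2]=0
i=3: fresh scan; Z[3]=0
i=4: fresh scan; Z[4]=0
i=5: fresh scan; Z[5]=4 scan→box=[5,9)
i=6: min(r-i=3, Z[1]=0)=0; Z[6]=0
i=7: min(r-i=2, Z[2]=0)=0; Z[7]=0
i=8: min(r-i=1, Z[3]=0)=0; Z[8]=0
i=9: fresh scan; Z[9]=0
i=10: fresh scan; Z[10]=0
i=11: fresh scan; Z[11]=0
i=12: fresh scan; Z[12]=0
i=13: fresh scan; Z[13]=4 scan→box=[13,17)
i=14: min(r-i=3, Z[1]=0)=0; Z[14]=0
i=15: min(r-i=2, Z[2]=0)=0; Z[15]=0
i=16: min(r-i=1, Z[3]=0)=0; Z[16]=0
i=17: fresh scan; Z[17]=0
i=18: fresh scan; Z[18]=0
i=19: fresh scan; Z[19]=0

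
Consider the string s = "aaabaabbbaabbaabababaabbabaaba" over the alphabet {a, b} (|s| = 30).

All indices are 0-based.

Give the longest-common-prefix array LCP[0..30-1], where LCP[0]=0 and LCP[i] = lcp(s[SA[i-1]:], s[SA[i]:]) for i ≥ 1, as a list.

[0, 1, 2, 4, 4, 3, 5, 4, 1, 3, 5, 6, 3, 5, 2, 4, 3, 0, 2, 5, 4, 6, 5, 2, 6, 4, 1, 5, 3, 2]

sorted suffixes:
  #0 SA[0]=29  'a'
  #1 SA[1]=0  'aaabaabbbaabbaabababaabbabaaba'
  #2 SA[2]=26  'aaba'
  #3 SA[3]=1  'aabaabbbaabbaabababaabbabaaba'
  #4 SA[4]=13  'aabababaabbabaaba'
  #5 SA[5]=9  'aabbaabababaabbabaaba'
  #6 SA[6]=20  'aabbabaaba'
  #7 SA[7]=4  'aabbbaabbaabababaabbabaaba'
  #8 SA[8]=27  'aba'
  #9 SA[9]=24  'abaaba'
  #10 SA[10]=18  'abaabbabaaba'
  #11 SA[11]=2  'abaabbbaabbaabababaabbabaaba'
  #12 SA[12]=16  'ababaabbabaaba'
  #13 SA[13]=14  'abababaabbabaaba'
  #14 SA[14]=10  'abbaabababaabbabaaba'
  #15 SA[15]=21  'abbabaaba'
  #16 SA[16]=5  'abbbaabbaabababaabbabaaba'
  #17 SA[17]=28  'ba'
  #18 SA[18]=25  'baaba'
  #19 SA[19]=12  'baabababaabbabaaba'
  #20 SA[20]=8  'baabbaabababaabbabaaba'
  #21 SA[21]=19  'baabbabaaba'
  #22 SA[22]=3  'baabbbaabbaabababaabbabaaba'
  #23 SA[23]=23  'babaaba'
  #24 SA[24]=17  'babaabbabaaba'
  #25 SA[25]=15  'bababaabbabaaba'
  #26 SA[26]=11  'bbaabababaabbabaaba'
  #27 SA[27]=7  'bbaabbaabababaabbabaaba'
  #28 SA[28]=22  'bbabaaba'
  #29 SA[29]=6  'bbbaabbaabababaabbabaaba'

SA = [29, 0, 26, 1, 13, 9, 20, 4, 27, 24, 18, 2, 16, 14, 10, 21, 5, 28, 25, 12, 8, 19, 3, 23, 17, 15, 11, 7, 22, 6]
[i] adj suffixes → lcp
  [1] 29/0 → 1 ('a')
  [2] 0/26 → 2 ('aa')
  [3] 26/1 → 4 ('aaba')
  [4] 1/13 → 4 ('aaba')
  [5] 13/9 → 3 ('aab')
  [6] 9/20 → 5 ('aabba')
  [7] 20/4 → 4 ('aabb')
  [8] 4/27 → 1 ('a')
  [9] 27/24 → 3 ('aba')
  [10] 24/18 → 5 ('abaab')
  [11] 18/2 → 6 ('abaabb')
  [12] 2/16 → 3 ('aba')
  [13] 16/14 → 5 ('ababa')
  [14] 14/10 → 2 ('ab')
  [15] 10/21 → 4 ('abba')
  [16] 21/5 → 3 ('abb')
  [17] 5/28 → 0 ('')
  [18] 28/25 → 2 ('ba')
  [19] 25/12 → 5 ('baaba')
  [20] 12/8 → 4 ('baab')
  [21] 8/19 → 6 ('baabba')
  [22] 19/3 → 5 ('baabb')
  [23] 3/23 → 2 ('ba')
  [24] 23/17 → 6 ('babaab')
  [25] 17/15 → 4 ('baba')
  [26] 15/11 → 1 ('b')
  [27] 11/7 → 5 ('bbaab')
  [28] 7/22 → 3 ('bba')
  [29] 22/6 → 2 ('bb')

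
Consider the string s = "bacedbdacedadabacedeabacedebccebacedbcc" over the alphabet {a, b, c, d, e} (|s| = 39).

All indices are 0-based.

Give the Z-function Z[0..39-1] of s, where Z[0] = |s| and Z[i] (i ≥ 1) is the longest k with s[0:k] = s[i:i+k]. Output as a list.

[39, 0, 0, 0, 0, 1, 0, 0, 0, 0, 0, 0, 0, 0, 5, 0, 0, 0, 0, 0, 0, 5, 0, 0, 0, 0, 0, 1, 0, 0, 0, 6, 0, 0, 0, 0, 1, 0, 0]

Z[0]=39
i=1: outside box; Z[1]=0
i=2: outside box; Z[2]=0
i=3: outside box; Z[3]=0
i=4: outside box; Z[4]=0
i=5: outside box; Z[5]=1 grow→box=[5,6)
i=6: outside box; Z[6]=0
i=7: outside box; Z[7]=0
i=8: outside box; Z[8]=0
i=9: outside box; Z[9]=0
i=10: outside box; Z[10]=0
i=11: outside box; Z[11]=0
i=12: outside box; Z[12]=0
i=13: outside box; Z[13]=0
i=14: outside box; Z[14]=5 grow→box=[14,19)
i=15: min(r-i=4, Z[1]=0)=0; Z[15]=0
i=16: min(r-i=3, Z[2]=0)=0; Z[16]=0
i=17: min(r-i=2, Z[3]=0)=0; Z[17]=0
i=18: min(r-i=1, Z[4]=0)=0; Z[18]=0
i=19: outside box; Z[19]=0
i=20: outside box; Z[20]=0
i=21: outside box; Z[21]=5 grow→box=[21,26)
i=22: min(r-i=4, Z[1]=0)=0; Z[22]=0
i=23: min(r-i=3, Z[2]=0)=0; Z[23]=0
i=24: min(r-i=2, Z[3]=0)=0; Z[24]=0
i=25: min(r-i=1, Z[4]=0)=0; Z[25]=0
i=26: outside box; Z[26]=0
i=27: outside box; Z[27]=1 grow→box=[27,28)
i=28: outside box; Z[28]=0
i=29: outside box; Z[29]=0
i=30: outside box; Z[30]=0
i=31: outside box; Z[31]=6 grow→box=[31,37)
i=32: min(r-i=5, Z[1]=0)=0; Z[32]=0
i=33: min(r-i=4, Z[2]=0)=0; Z[33]=0
i=34: min(r-i=3, Z[3]=0)=0; Z[34]=0
i=35: min(r-i=2, Z[4]=0)=0; Z[35]=0
i=36: min(r-i=1, Z[5]=1)=1; Z[36]=1
i=37: outside box; Z[37]=0
i=38: outside box; Z[38]=0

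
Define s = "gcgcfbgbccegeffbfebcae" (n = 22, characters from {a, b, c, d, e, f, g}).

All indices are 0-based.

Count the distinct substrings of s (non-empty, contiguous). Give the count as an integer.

234

sorted suffixes:
  #0 SA[0]=20  'ae'
  #1 SA[1]=18  'bcae'
  #2 SA[2]=7  'bccegeffbfebcae'
  #3 SA[3]=15  'bfebcae'
  #4 SA[4]=5  'bgbccegeffbfebcae'
  #5 SA[5]=19  'cae'
  #6 SA[6]=8  'ccegeffbfebcae'
  #7 SA[7]=9  'cegeffbfebcae'
  #8 SA[8]=3  'cfbgbccegeffbfebcae'
  #9 SA[9]=1  'cgcfbgbccegeffbfebcae'
  #10 SA[10]=21  'e'
  #11 SA[11]=17  'ebcae'
  #12 SA[12]=12  'effbfebcae'
  #13 SA[13]=10  'egeffbfebcae'
  #14 SA[14]=14  'fbfebcae'
  #15 SA[15]=4  'fbgbccegeffbfebcae'
  #16 SA[16]=16  'febcae'
  #17 SA[17]=13  'ffbfebcae'
  #18 SA[18]=6  'gbccegeffbfebcae'
  #19 SA[19]=2  'gcfbgbccegeffbfebcae'
  #20 SA[20]=0  'gcgcfbgbccegeffbfebcae'
  #21 SA[21]=11  'geffbfebcae'

SA = [20, 18, 7, 15, 5, 19, 8, 9, 3, 1, 21, 17, 12, 10, 14, 4, 16, 13, 6, 2, 0, 11]
rank  pair      lcp
   1  s[20:],s[18:]  0  ''
   2  s[18:],s[7:]  2  'bc'
   3  s[7:],s[15:]  1  'b'
   4  s[15:],s[5:]  1  'b'
   5  s[5:],s[19:]  0  ''
   6  s[19:],s[8:]  1  'c'
   7  s[8:],s[9:]  1  'c'
   8  s[9:],s[3:]  1  'c'
   9  s[3:],s[1:]  1  'c'
  10  s[1:],s[21:]  0  ''
  11  s[21:],s[17:]  1  'e'
  12  s[17:],s[12:]  1  'e'
  13  s[12:],s[10:]  1  'e'
  14  s[10:],s[14:]  0  ''
  15  s[14:],s[4:]  2  'fb'
  16  s[4:],s[16:]  1  'f'
  17  s[16:],s[13:]  1  'f'
  18  s[13:],s[6:]  0  ''
  19  s[6:],s[2:]  1  'g'
  20  s[2:],s[0:]  2  'gc'
  21  s[0:],s[11:]  1  'g'

n(n+1)/2 = 22·23/2 = 253
Σ LCP = 0 + 0 + 2 + 1 + 1 + 0 + 1 + 1 + 1 + 1 + 0 + 1 + 1 + 1 + 0 + 2 + 1 + 1 + 0 + 1 + 2 + 1 = 19
distinct = 253 − 19 = 234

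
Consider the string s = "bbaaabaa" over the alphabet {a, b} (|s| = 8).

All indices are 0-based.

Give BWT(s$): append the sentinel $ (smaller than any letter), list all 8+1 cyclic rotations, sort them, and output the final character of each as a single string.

aabbaaab$

rank  rotation   last
    0  $bbaaabaa  a
    1  a$bbaaaba  a
    2  aa$bbaaab  b
    3  aaabaa$bb  b
    4  aabaa$bba  a
    5  abaa$bbaa  a
    6  baa$bbaaa  a
    7  baaabaa$b  b
    8  bbaaabaa$  $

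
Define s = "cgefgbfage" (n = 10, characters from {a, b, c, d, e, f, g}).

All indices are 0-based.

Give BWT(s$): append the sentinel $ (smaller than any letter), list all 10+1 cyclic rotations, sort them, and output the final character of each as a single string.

rank  rotation     last
    0  $cgefgbfage  e
    1  age$cgefgbf  f
    2  bfage$cgefg  g
    3  cgefgbfage$  $
    4  e$cgefgbfag  g
    5  efgbfage$cg  g
    6  fage$cgefgb  b
    7  fgbfage$cge  e
    8  gbfage$cgef  f
    9  ge$cgefgbfa  a
   10  gefgbfage$c  c

efg$ggbefac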